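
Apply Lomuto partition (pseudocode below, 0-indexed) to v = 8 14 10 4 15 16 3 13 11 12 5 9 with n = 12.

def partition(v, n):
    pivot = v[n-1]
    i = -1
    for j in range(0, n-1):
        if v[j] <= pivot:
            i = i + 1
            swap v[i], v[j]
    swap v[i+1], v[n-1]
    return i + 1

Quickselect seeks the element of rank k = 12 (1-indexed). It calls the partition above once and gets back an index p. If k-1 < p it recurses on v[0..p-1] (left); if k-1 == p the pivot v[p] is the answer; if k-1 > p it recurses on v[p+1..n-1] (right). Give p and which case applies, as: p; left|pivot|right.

4; right

pivot = v[11] = 9; i = -1
j=0: v[0]=8 ≤ 9 → i=0, swap v[0],v[0] (no change) → 8 14 10 4 15 16 3 13 11 12 5 9
j=1: v[1]=14 > 9 → no swap
j=2: v[2]=10 > 9 → no swap
j=3: v[3]=4 ≤ 9 → i=1, swap v[1],v[3] → 8 4 10 14 15 16 3 13 11 12 5 9
j=4: v[4]=15 > 9 → no swap
j=5: v[5]=16 > 9 → no swap
j=6: v[6]=3 ≤ 9 → i=2, swap v[2],v[6] → 8 4 3 14 15 16 10 13 11 12 5 9
j=7: v[7]=13 > 9 → no swap
j=8: v[8]=11 > 9 → no swap
j=9: v[9]=12 > 9 → no swap
j=10: v[10]=5 ≤ 9 → i=3, swap v[3],v[10] → 8 4 3 5 15 16 10 13 11 12 14 9
final swap v[4],v[11] → 8 4 3 5 9 16 10 13 11 12 14 15; return 4
p = 4; k-1 = 11 > 4 ⇒ right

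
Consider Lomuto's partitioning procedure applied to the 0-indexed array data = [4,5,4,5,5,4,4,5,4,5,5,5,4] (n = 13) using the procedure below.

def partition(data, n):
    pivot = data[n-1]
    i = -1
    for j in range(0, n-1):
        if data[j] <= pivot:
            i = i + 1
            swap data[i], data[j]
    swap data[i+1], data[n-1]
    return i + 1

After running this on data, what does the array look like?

[4,4,4,4,4,4,5,5,5,5,5,5,5]

pivot=4, i=-1
j=0: 4≤4, i=0, swap(0,0) ⇒ [4,5,4,5,5,4,4,5,4,5,5,5,4]
j=1: 5>4, skip
j=2: 4≤4, i=1, swap(1,2) ⇒ [4,4,5,5,5,4,4,5,4,5,5,5,4]
j=3: 5>4, skip
j=4: 5>4, skip
j=5: 4≤4, i=2, swap(2,5) ⇒ [4,4,4,5,5,5,4,5,4,5,5,5,4]
j=6: 4≤4, i=3, swap(3,6) ⇒ [4,4,4,4,5,5,5,5,4,5,5,5,4]
j=7: 5>4, skip
j=8: 4≤4, i=4, swap(4,8) ⇒ [4,4,4,4,4,5,5,5,5,5,5,5,4]
j=9: 5>4, skip
j=10: 5>4, skip
j=11: 5>4, skip
swap(5,12) ⇒ [4,4,4,4,4,4,5,5,5,5,5,5,5]; return 5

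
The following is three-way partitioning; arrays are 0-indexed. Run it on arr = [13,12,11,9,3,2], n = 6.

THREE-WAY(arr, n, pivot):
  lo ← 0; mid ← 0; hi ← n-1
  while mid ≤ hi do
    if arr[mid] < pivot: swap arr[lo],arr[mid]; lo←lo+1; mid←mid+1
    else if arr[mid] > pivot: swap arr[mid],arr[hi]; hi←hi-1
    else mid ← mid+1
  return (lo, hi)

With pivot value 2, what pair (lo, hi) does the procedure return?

(0, 0)

lo=0 mid=0 hi=5
13>2: swap(0,5), hi=4 ⇒ [2,12,11,9,3,13]
2=2: mid=1
12>2: swap(1,4), hi=3 ⇒ [2,3,11,9,12,13]
3>2: swap(1,3), hi=2 ⇒ [2,9,11,3,12,13]
9>2: swap(1,2), hi=1 ⇒ [2,11,9,3,12,13]
11>2: swap(1,1), hi=0 ⇒ [2,11,9,3,12,13]
done. lo=0 hi=0; arr=[2,11,9,3,12,13]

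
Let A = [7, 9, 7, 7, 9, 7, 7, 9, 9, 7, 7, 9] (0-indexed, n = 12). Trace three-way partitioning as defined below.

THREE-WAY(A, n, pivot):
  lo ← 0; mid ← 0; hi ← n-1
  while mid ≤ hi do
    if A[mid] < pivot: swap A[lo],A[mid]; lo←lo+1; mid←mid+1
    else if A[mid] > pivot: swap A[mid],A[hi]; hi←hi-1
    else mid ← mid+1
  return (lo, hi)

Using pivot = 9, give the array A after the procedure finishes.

pivot = 9; lo=0, mid=0, hi=11
A[mid]=7<9: swap A[0],A[0]; lo=1,mid=1 → [7, 9, 7, 7, 9, 7, 7, 9, 9, 7, 7, 9]
A[mid]=9=9: mid=2
A[mid]=7<9: swap A[1],A[2]; lo=2,mid=3 → [7, 7, 9, 7, 9, 7, 7, 9, 9, 7, 7, 9]
A[mid]=7<9: swap A[2],A[3]; lo=3,mid=4 → [7, 7, 7, 9, 9, 7, 7, 9, 9, 7, 7, 9]
A[mid]=9=9: mid=5
A[mid]=7<9: swap A[3],A[5]; lo=4,mid=6 → [7, 7, 7, 7, 9, 9, 7, 9, 9, 7, 7, 9]
A[mid]=7<9: swap A[4],A[6]; lo=5,mid=7 → [7, 7, 7, 7, 7, 9, 9, 9, 9, 7, 7, 9]
A[mid]=9=9: mid=8
A[mid]=9=9: mid=9
A[mid]=7<9: swap A[5],A[9]; lo=6,mid=10 → [7, 7, 7, 7, 7, 7, 9, 9, 9, 9, 7, 9]
A[mid]=7<9: swap A[6],A[10]; lo=7,mid=11 → [7, 7, 7, 7, 7, 7, 7, 9, 9, 9, 9, 9]
A[mid]=9=9: mid=12
end: lo=7, hi=11; A = [7, 7, 7, 7, 7, 7, 7, 9, 9, 9, 9, 9]

[7, 7, 7, 7, 7, 7, 7, 9, 9, 9, 9, 9]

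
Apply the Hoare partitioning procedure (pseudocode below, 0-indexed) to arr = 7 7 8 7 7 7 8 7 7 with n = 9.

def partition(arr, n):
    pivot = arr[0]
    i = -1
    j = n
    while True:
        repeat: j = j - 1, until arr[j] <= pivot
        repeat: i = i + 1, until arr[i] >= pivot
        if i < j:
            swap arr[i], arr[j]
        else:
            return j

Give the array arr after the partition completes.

pivot = arr[0] = 7; i = -1, j = 9
j→8 (arr[8]=7≤7), i→0 (arr[0]=7≥7); i<j, swap → 7 7 8 7 7 7 8 7 7
j→7 (arr[7]=7≤7), i→1 (arr[1]=7≥7); i<j, swap → 7 7 8 7 7 7 8 7 7
j→5 (arr[5]=7≤7), i→2 (arr[2]=8≥7); i<j, swap → 7 7 7 7 7 8 8 7 7
j→4 (arr[4]=7≤7), i→3 (arr[3]=7≥7); i<j, swap → 7 7 7 7 7 8 8 7 7
j→3, i→4; i≥j, return j=3. arr = 7 7 7 7 7 8 8 7 7

7 7 7 7 7 8 8 7 7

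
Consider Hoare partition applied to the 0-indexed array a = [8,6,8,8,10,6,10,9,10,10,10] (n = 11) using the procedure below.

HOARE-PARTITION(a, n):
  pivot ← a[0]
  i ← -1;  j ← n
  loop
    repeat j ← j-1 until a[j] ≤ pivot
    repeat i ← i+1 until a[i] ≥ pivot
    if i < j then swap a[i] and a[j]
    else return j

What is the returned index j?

pivot = a[0] = 8; i = -1, j = 11
j→5 (a[5]=6≤8), i→0 (a[0]=8≥8); i<j, swap → [6,6,8,8,10,8,10,9,10,10,10]
j→3 (a[3]=8≤8), i→2 (a[2]=8≥8); i<j, swap → [6,6,8,8,10,8,10,9,10,10,10]
j→2, i→3; i≥j, return j=2. a = [6,6,8,8,10,8,10,9,10,10,10]

2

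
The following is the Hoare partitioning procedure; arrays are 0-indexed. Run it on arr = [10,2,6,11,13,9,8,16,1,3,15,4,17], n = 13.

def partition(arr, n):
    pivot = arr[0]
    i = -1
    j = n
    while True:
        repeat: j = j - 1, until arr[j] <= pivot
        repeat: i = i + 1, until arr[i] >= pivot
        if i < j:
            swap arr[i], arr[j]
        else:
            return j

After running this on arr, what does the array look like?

[4,2,6,3,1,9,8,16,13,11,15,10,17]

pivot = arr[0] = 10; i = -1, j = 13
j→11 (arr[11]=4≤10), i→0 (arr[0]=10≥10); i<j, swap → [4,2,6,11,13,9,8,16,1,3,15,10,17]
j→9 (arr[9]=3≤10), i→3 (arr[3]=11≥10); i<j, swap → [4,2,6,3,13,9,8,16,1,11,15,10,17]
j→8 (arr[8]=1≤10), i→4 (arr[4]=13≥10); i<j, swap → [4,2,6,3,1,9,8,16,13,11,15,10,17]
j→6, i→7; i≥j, return j=6. arr = [4,2,6,3,1,9,8,16,13,11,15,10,17]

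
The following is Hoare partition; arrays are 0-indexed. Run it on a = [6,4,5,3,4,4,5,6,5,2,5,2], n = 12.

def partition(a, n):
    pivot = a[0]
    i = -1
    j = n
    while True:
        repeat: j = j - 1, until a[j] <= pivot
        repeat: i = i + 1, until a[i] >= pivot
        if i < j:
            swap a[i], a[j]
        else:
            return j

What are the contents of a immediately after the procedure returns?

[2,4,5,3,4,4,5,5,5,2,6,6]

pivot=6
j stops at 11 (2), i stops at 0 (6); swap ⇒ [2,4,5,3,4,4,5,6,5,2,5,6]
j stops at 10 (5), i stops at 7 (6); swap ⇒ [2,4,5,3,4,4,5,5,5,2,6,6]
j stops at 9, i stops at 10; i≥j ⇒ return 9. a=[2,4,5,3,4,4,5,5,5,2,6,6]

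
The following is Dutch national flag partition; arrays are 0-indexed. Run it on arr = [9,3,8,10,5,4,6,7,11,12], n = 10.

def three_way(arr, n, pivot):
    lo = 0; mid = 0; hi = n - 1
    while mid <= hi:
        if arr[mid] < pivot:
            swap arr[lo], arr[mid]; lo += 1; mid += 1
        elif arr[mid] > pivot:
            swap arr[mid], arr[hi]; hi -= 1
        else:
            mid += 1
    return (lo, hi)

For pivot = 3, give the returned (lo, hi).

(0, 0)

lo=0 mid=0 hi=9
9>3: swap(0,9), hi=8 ⇒ [12,3,8,10,5,4,6,7,11,9]
12>3: swap(0,8), hi=7 ⇒ [11,3,8,10,5,4,6,7,12,9]
11>3: swap(0,7), hi=6 ⇒ [7,3,8,10,5,4,6,11,12,9]
7>3: swap(0,6), hi=5 ⇒ [6,3,8,10,5,4,7,11,12,9]
6>3: swap(0,5), hi=4 ⇒ [4,3,8,10,5,6,7,11,12,9]
4>3: swap(0,4), hi=3 ⇒ [5,3,8,10,4,6,7,11,12,9]
5>3: swap(0,3), hi=2 ⇒ [10,3,8,5,4,6,7,11,12,9]
10>3: swap(0,2), hi=1 ⇒ [8,3,10,5,4,6,7,11,12,9]
8>3: swap(0,1), hi=0 ⇒ [3,8,10,5,4,6,7,11,12,9]
3=3: mid=1
done. lo=0 hi=0; arr=[3,8,10,5,4,6,7,11,12,9]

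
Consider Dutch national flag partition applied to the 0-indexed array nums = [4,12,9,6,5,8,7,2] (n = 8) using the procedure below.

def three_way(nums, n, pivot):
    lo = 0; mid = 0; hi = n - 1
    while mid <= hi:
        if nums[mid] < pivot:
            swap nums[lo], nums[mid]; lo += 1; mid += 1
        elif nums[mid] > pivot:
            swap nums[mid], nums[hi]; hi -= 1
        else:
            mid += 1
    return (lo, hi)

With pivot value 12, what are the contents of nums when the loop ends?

pivot = 12; lo=0, mid=0, hi=7
nums[mid]=4<12: swap nums[0],nums[0]; lo=1,mid=1 → [4,12,9,6,5,8,7,2]
nums[mid]=12=12: mid=2
nums[mid]=9<12: swap nums[1],nums[2]; lo=2,mid=3 → [4,9,12,6,5,8,7,2]
nums[mid]=6<12: swap nums[2],nums[3]; lo=3,mid=4 → [4,9,6,12,5,8,7,2]
nums[mid]=5<12: swap nums[3],nums[4]; lo=4,mid=5 → [4,9,6,5,12,8,7,2]
nums[mid]=8<12: swap nums[4],nums[5]; lo=5,mid=6 → [4,9,6,5,8,12,7,2]
nums[mid]=7<12: swap nums[5],nums[6]; lo=6,mid=7 → [4,9,6,5,8,7,12,2]
nums[mid]=2<12: swap nums[6],nums[7]; lo=7,mid=8 → [4,9,6,5,8,7,2,12]
end: lo=7, hi=7; nums = [4,9,6,5,8,7,2,12]

[4,9,6,5,8,7,2,12]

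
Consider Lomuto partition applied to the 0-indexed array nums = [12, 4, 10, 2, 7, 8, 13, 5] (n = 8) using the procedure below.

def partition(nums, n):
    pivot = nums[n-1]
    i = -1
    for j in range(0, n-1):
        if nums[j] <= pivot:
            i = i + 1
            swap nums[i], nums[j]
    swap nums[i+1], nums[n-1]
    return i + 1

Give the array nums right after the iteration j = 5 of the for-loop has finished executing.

pivot=5, i=-1
j=0: 12>5, skip
j=1: 4≤5, i=0, swap(0,1) ⇒ [4, 12, 10, 2, 7, 8, 13, 5]
j=2: 10>5, skip
j=3: 2≤5, i=1, swap(1,3) ⇒ [4, 2, 10, 12, 7, 8, 13, 5]
j=4: 7>5, skip
j=5: 8>5, skip
(after j=5) nums = [4, 2, 10, 12, 7, 8, 13, 5]

[4, 2, 10, 12, 7, 8, 13, 5]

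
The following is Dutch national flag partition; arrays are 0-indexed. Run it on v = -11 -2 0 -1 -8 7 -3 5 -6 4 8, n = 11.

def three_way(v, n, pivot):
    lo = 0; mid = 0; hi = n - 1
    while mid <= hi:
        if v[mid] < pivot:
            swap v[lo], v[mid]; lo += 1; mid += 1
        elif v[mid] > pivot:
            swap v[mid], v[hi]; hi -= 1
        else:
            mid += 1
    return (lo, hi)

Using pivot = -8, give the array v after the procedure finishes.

pivot = -8; lo=0, mid=0, hi=10
v[mid]=-11<-8: swap v[0],v[0]; lo=1,mid=1 → -11 -2 0 -1 -8 7 -3 5 -6 4 8
v[mid]=-2>-8: swap v[1],v[10]; hi=9 → -11 8 0 -1 -8 7 -3 5 -6 4 -2
v[mid]=8>-8: swap v[1],v[9]; hi=8 → -11 4 0 -1 -8 7 -3 5 -6 8 -2
v[mid]=4>-8: swap v[1],v[8]; hi=7 → -11 -6 0 -1 -8 7 -3 5 4 8 -2
v[mid]=-6>-8: swap v[1],v[7]; hi=6 → -11 5 0 -1 -8 7 -3 -6 4 8 -2
v[mid]=5>-8: swap v[1],v[6]; hi=5 → -11 -3 0 -1 -8 7 5 -6 4 8 -2
v[mid]=-3>-8: swap v[1],v[5]; hi=4 → -11 7 0 -1 -8 -3 5 -6 4 8 -2
v[mid]=7>-8: swap v[1],v[4]; hi=3 → -11 -8 0 -1 7 -3 5 -6 4 8 -2
v[mid]=-8=-8: mid=2
v[mid]=0>-8: swap v[2],v[3]; hi=2 → -11 -8 -1 0 7 -3 5 -6 4 8 -2
v[mid]=-1>-8: swap v[2],v[2]; hi=1 → -11 -8 -1 0 7 -3 5 -6 4 8 -2
end: lo=1, hi=1; v = -11 -8 -1 0 7 -3 5 -6 4 8 -2

-11 -8 -1 0 7 -3 5 -6 4 8 -2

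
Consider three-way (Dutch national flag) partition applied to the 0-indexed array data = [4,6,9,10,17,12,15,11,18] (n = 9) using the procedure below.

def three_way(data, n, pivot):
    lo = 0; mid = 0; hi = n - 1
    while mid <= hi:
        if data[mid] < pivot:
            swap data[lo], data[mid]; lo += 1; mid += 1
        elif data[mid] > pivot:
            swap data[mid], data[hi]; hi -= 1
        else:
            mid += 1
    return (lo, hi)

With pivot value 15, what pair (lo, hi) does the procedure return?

pivot = 15; lo=0, mid=0, hi=8
data[mid]=4<15: swap data[0],data[0]; lo=1,mid=1 → [4,6,9,10,17,12,15,11,18]
data[mid]=6<15: swap data[1],data[1]; lo=2,mid=2 → [4,6,9,10,17,12,15,11,18]
data[mid]=9<15: swap data[2],data[2]; lo=3,mid=3 → [4,6,9,10,17,12,15,11,18]
data[mid]=10<15: swap data[3],data[3]; lo=4,mid=4 → [4,6,9,10,17,12,15,11,18]
data[mid]=17>15: swap data[4],data[8]; hi=7 → [4,6,9,10,18,12,15,11,17]
data[mid]=18>15: swap data[4],data[7]; hi=6 → [4,6,9,10,11,12,15,18,17]
data[mid]=11<15: swap data[4],data[4]; lo=5,mid=5 → [4,6,9,10,11,12,15,18,17]
data[mid]=12<15: swap data[5],data[5]; lo=6,mid=6 → [4,6,9,10,11,12,15,18,17]
data[mid]=15=15: mid=7
end: lo=6, hi=6; data = [4,6,9,10,11,12,15,18,17]

(6, 6)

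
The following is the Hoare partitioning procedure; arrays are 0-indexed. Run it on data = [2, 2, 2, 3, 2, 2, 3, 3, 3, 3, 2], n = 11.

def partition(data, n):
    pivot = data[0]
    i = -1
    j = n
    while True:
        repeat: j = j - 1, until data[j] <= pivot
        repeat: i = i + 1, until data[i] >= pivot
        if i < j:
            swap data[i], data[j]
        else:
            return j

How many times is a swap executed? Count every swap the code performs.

3

pivot = data[0] = 2; i = -1, j = 11
j→10 (data[10]=2≤2), i→0 (data[0]=2≥2); i<j, swap → [2, 2, 2, 3, 2, 2, 3, 3, 3, 3, 2]
j→5 (data[5]=2≤2), i→1 (data[1]=2≥2); i<j, swap → [2, 2, 2, 3, 2, 2, 3, 3, 3, 3, 2]
j→4 (data[4]=2≤2), i→2 (data[2]=2≥2); i<j, swap → [2, 2, 2, 3, 2, 2, 3, 3, 3, 3, 2]
j→2, i→3; i≥j, return j=2. data = [2, 2, 2, 3, 2, 2, 3, 3, 3, 3, 2]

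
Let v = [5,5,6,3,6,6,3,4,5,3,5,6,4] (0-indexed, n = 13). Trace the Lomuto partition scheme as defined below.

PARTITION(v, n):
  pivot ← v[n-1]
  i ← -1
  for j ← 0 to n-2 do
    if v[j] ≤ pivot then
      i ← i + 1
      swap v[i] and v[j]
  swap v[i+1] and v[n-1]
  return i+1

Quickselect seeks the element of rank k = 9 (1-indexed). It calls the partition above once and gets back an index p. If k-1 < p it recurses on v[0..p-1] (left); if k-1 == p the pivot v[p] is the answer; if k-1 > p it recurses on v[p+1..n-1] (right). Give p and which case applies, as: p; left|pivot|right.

4; right

pivot = v[12] = 4; i = -1
j=0: v[0]=5 > 4 → no swap
j=1: v[1]=5 > 4 → no swap
j=2: v[2]=6 > 4 → no swap
j=3: v[3]=3 ≤ 4 → i=0, swap v[0],v[3] → [3,5,6,5,6,6,3,4,5,3,5,6,4]
j=4: v[4]=6 > 4 → no swap
j=5: v[5]=6 > 4 → no swap
j=6: v[6]=3 ≤ 4 → i=1, swap v[1],v[6] → [3,3,6,5,6,6,5,4,5,3,5,6,4]
j=7: v[7]=4 ≤ 4 → i=2, swap v[2],v[7] → [3,3,4,5,6,6,5,6,5,3,5,6,4]
j=8: v[8]=5 > 4 → no swap
j=9: v[9]=3 ≤ 4 → i=3, swap v[3],v[9] → [3,3,4,3,6,6,5,6,5,5,5,6,4]
j=10: v[10]=5 > 4 → no swap
j=11: v[11]=6 > 4 → no swap
final swap v[4],v[12] → [3,3,4,3,4,6,5,6,5,5,5,6,6]; return 4
p = 4; k-1 = 8 > 4 ⇒ right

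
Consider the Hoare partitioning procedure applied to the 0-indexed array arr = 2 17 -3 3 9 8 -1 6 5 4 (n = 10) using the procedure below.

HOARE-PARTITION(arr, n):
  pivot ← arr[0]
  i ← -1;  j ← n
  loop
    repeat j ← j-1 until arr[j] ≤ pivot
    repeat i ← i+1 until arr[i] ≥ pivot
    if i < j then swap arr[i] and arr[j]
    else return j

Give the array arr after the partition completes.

pivot=2
j stops at 6 (-1), i stops at 0 (2); swap ⇒ -1 17 -3 3 9 8 2 6 5 4
j stops at 2 (-3), i stops at 1 (17); swap ⇒ -1 -3 17 3 9 8 2 6 5 4
j stops at 1, i stops at 2; i≥j ⇒ return 1. arr=-1 -3 17 3 9 8 2 6 5 4

-1 -3 17 3 9 8 2 6 5 4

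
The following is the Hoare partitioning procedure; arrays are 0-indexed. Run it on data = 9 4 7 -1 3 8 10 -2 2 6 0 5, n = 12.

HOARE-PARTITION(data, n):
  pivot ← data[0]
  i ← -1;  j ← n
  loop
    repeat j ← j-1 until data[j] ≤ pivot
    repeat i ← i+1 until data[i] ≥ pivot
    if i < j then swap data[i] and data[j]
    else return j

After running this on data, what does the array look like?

pivot=9
j stops at 11 (5), i stops at 0 (9); swap ⇒ 5 4 7 -1 3 8 10 -2 2 6 0 9
j stops at 10 (0), i stops at 6 (10); swap ⇒ 5 4 7 -1 3 8 0 -2 2 6 10 9
j stops at 9, i stops at 10; i≥j ⇒ return 9. data=5 4 7 -1 3 8 0 -2 2 6 10 9

5 4 7 -1 3 8 0 -2 2 6 10 9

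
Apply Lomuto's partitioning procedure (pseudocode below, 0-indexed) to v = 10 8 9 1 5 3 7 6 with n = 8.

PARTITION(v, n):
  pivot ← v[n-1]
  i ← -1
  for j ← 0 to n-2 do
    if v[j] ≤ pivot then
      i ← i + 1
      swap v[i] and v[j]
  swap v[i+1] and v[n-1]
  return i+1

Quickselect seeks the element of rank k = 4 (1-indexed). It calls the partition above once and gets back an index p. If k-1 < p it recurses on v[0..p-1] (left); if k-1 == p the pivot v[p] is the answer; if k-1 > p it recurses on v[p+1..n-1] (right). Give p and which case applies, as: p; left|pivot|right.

3; pivot

pivot = v[7] = 6; i = -1
j=0: v[0]=10 > 6 → no swap
j=1: v[1]=8 > 6 → no swap
j=2: v[2]=9 > 6 → no swap
j=3: v[3]=1 ≤ 6 → i=0, swap v[0],v[3] → 1 8 9 10 5 3 7 6
j=4: v[4]=5 ≤ 6 → i=1, swap v[1],v[4] → 1 5 9 10 8 3 7 6
j=5: v[5]=3 ≤ 6 → i=2, swap v[2],v[5] → 1 5 3 10 8 9 7 6
j=6: v[6]=7 > 6 → no swap
final swap v[3],v[7] → 1 5 3 6 8 9 7 10; return 3
p = 3; k-1 = 3 == 3 ⇒ pivot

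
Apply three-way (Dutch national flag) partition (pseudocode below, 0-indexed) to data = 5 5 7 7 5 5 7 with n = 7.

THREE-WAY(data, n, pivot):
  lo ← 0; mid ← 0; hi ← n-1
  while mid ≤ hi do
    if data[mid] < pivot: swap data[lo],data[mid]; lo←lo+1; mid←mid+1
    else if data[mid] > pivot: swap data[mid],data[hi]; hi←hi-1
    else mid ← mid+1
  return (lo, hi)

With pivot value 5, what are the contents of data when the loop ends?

lo=0 mid=0 hi=6
5=5: mid=1
5=5: mid=2
7>5: swap(2,6), hi=5 ⇒ 5 5 7 7 5 5 7
7>5: swap(2,5), hi=4 ⇒ 5 5 5 7 5 7 7
5=5: mid=3
7>5: swap(3,4), hi=3 ⇒ 5 5 5 5 7 7 7
5=5: mid=4
done. lo=0 hi=3; data=5 5 5 5 7 7 7

5 5 5 5 7 7 7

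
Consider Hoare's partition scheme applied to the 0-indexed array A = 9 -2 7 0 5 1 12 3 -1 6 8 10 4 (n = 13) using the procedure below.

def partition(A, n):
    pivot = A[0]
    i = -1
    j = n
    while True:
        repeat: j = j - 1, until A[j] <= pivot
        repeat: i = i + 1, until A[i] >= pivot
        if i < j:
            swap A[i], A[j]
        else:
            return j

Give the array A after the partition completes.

4 -2 7 0 5 1 8 3 -1 6 12 10 9

pivot = A[0] = 9; i = -1, j = 13
j→12 (A[12]=4≤9), i→0 (A[0]=9≥9); i<j, swap → 4 -2 7 0 5 1 12 3 -1 6 8 10 9
j→10 (A[10]=8≤9), i→6 (A[6]=12≥9); i<j, swap → 4 -2 7 0 5 1 8 3 -1 6 12 10 9
j→9, i→10; i≥j, return j=9. A = 4 -2 7 0 5 1 8 3 -1 6 12 10 9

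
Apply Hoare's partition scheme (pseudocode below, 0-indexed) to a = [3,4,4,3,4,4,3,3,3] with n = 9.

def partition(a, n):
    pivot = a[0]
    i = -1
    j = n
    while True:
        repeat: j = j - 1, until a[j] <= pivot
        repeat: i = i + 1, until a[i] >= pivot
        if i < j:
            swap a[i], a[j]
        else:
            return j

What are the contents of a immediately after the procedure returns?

[3,3,3,3,4,4,4,4,3]

pivot=3
j stops at 8 (3), i stops at 0 (3); swap ⇒ [3,4,4,3,4,4,3,3,3]
j stops at 7 (3), i stops at 1 (4); swap ⇒ [3,3,4,3,4,4,3,4,3]
j stops at 6 (3), i stops at 2 (4); swap ⇒ [3,3,3,3,4,4,4,4,3]
j stops at 3, i stops at 3; i≥j ⇒ return 3. a=[3,3,3,3,4,4,4,4,3]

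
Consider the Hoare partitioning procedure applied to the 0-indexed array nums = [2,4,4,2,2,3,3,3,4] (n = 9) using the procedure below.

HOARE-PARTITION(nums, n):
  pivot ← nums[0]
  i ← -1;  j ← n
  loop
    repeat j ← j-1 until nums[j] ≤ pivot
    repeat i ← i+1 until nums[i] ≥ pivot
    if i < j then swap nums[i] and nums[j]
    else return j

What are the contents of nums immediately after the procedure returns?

pivot=2
j stops at 4 (2), i stops at 0 (2); swap ⇒ [2,4,4,2,2,3,3,3,4]
j stops at 3 (2), i stops at 1 (4); swap ⇒ [2,2,4,4,2,3,3,3,4]
j stops at 1, i stops at 2; i≥j ⇒ return 1. nums=[2,2,4,4,2,3,3,3,4]

[2,2,4,4,2,3,3,3,4]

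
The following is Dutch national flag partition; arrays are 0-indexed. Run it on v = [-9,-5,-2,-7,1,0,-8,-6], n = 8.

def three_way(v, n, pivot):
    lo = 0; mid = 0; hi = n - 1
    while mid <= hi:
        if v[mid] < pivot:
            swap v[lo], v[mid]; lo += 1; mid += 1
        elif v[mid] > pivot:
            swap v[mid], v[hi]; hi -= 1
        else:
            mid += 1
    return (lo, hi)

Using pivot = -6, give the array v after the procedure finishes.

[-9,-8,-7,-6,0,1,-2,-5]

lo=0 mid=0 hi=7
-9<-6: swap(0,0), lo=1 mid=1 ⇒ [-9,-5,-2,-7,1,0,-8,-6]
-5>-6: swap(1,7), hi=6 ⇒ [-9,-6,-2,-7,1,0,-8,-5]
-6=-6: mid=2
-2>-6: swap(2,6), hi=5 ⇒ [-9,-6,-8,-7,1,0,-2,-5]
-8<-6: swap(1,2), lo=2 mid=3 ⇒ [-9,-8,-6,-7,1,0,-2,-5]
-7<-6: swap(2,3), lo=3 mid=4 ⇒ [-9,-8,-7,-6,1,0,-2,-5]
1>-6: swap(4,5), hi=4 ⇒ [-9,-8,-7,-6,0,1,-2,-5]
0>-6: swap(4,4), hi=3 ⇒ [-9,-8,-7,-6,0,1,-2,-5]
done. lo=3 hi=3; v=[-9,-8,-7,-6,0,1,-2,-5]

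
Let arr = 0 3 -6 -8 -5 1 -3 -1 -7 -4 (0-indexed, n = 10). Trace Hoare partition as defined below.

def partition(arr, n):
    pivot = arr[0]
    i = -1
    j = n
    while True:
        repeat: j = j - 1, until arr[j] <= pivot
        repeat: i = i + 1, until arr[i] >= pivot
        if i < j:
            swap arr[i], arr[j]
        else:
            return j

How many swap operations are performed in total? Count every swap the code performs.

3

pivot=0
j stops at 9 (-4), i stops at 0 (0); swap ⇒ -4 3 -6 -8 -5 1 -3 -1 -7 0
j stops at 8 (-7), i stops at 1 (3); swap ⇒ -4 -7 -6 -8 -5 1 -3 -1 3 0
j stops at 7 (-1), i stops at 5 (1); swap ⇒ -4 -7 -6 -8 -5 -1 -3 1 3 0
j stops at 6, i stops at 7; i≥j ⇒ return 6. arr=-4 -7 -6 -8 -5 -1 -3 1 3 0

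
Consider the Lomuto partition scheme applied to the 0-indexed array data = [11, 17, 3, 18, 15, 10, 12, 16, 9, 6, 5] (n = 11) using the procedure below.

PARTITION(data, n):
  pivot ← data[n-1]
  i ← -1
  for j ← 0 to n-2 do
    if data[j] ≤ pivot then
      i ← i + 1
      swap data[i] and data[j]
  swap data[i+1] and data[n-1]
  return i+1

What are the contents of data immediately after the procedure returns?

[3, 5, 11, 18, 15, 10, 12, 16, 9, 6, 17]

pivot=5, i=-1
j=0: 11>5, skip
j=1: 17>5, skip
j=2: 3≤5, i=0, swap(0,2) ⇒ [3, 17, 11, 18, 15, 10, 12, 16, 9, 6, 5]
j=3: 18>5, skip
j=4: 15>5, skip
j=5: 10>5, skip
j=6: 12>5, skip
j=7: 16>5, skip
j=8: 9>5, skip
j=9: 6>5, skip
swap(1,10) ⇒ [3, 5, 11, 18, 15, 10, 12, 16, 9, 6, 17]; return 1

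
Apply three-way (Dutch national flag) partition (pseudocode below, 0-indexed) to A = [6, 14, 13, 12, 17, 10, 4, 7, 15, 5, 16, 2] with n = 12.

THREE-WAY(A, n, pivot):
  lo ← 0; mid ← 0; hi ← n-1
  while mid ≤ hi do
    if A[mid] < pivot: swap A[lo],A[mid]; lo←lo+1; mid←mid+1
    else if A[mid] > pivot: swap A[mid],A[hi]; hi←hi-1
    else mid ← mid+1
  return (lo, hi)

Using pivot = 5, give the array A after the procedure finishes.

pivot = 5; lo=0, mid=0, hi=11
A[mid]=6>5: swap A[0],A[11]; hi=10 → [2, 14, 13, 12, 17, 10, 4, 7, 15, 5, 16, 6]
A[mid]=2<5: swap A[0],A[0]; lo=1,mid=1 → [2, 14, 13, 12, 17, 10, 4, 7, 15, 5, 16, 6]
A[mid]=14>5: swap A[1],A[10]; hi=9 → [2, 16, 13, 12, 17, 10, 4, 7, 15, 5, 14, 6]
A[mid]=16>5: swap A[1],A[9]; hi=8 → [2, 5, 13, 12, 17, 10, 4, 7, 15, 16, 14, 6]
A[mid]=5=5: mid=2
A[mid]=13>5: swap A[2],A[8]; hi=7 → [2, 5, 15, 12, 17, 10, 4, 7, 13, 16, 14, 6]
A[mid]=15>5: swap A[2],A[7]; hi=6 → [2, 5, 7, 12, 17, 10, 4, 15, 13, 16, 14, 6]
A[mid]=7>5: swap A[2],A[6]; hi=5 → [2, 5, 4, 12, 17, 10, 7, 15, 13, 16, 14, 6]
A[mid]=4<5: swap A[1],A[2]; lo=2,mid=3 → [2, 4, 5, 12, 17, 10, 7, 15, 13, 16, 14, 6]
A[mid]=12>5: swap A[3],A[5]; hi=4 → [2, 4, 5, 10, 17, 12, 7, 15, 13, 16, 14, 6]
A[mid]=10>5: swap A[3],A[4]; hi=3 → [2, 4, 5, 17, 10, 12, 7, 15, 13, 16, 14, 6]
A[mid]=17>5: swap A[3],A[3]; hi=2 → [2, 4, 5, 17, 10, 12, 7, 15, 13, 16, 14, 6]
end: lo=2, hi=2; A = [2, 4, 5, 17, 10, 12, 7, 15, 13, 16, 14, 6]

[2, 4, 5, 17, 10, 12, 7, 15, 13, 16, 14, 6]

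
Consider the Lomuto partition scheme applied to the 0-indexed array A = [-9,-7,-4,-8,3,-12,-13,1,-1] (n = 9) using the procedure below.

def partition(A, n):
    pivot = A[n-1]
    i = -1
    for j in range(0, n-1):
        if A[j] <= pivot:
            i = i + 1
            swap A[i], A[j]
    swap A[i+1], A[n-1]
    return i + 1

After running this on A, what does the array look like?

pivot=-1, i=-1
j=0: -9≤-1, i=0, swap(0,0) ⇒ [-9,-7,-4,-8,3,-12,-13,1,-1]
j=1: -7≤-1, i=1, swap(1,1) ⇒ [-9,-7,-4,-8,3,-12,-13,1,-1]
j=2: -4≤-1, i=2, swap(2,2) ⇒ [-9,-7,-4,-8,3,-12,-13,1,-1]
j=3: -8≤-1, i=3, swap(3,3) ⇒ [-9,-7,-4,-8,3,-12,-13,1,-1]
j=4: 3>-1, skip
j=5: -12≤-1, i=4, swap(4,5) ⇒ [-9,-7,-4,-8,-12,3,-13,1,-1]
j=6: -13≤-1, i=5, swap(5,6) ⇒ [-9,-7,-4,-8,-12,-13,3,1,-1]
j=7: 1>-1, skip
swap(6,8) ⇒ [-9,-7,-4,-8,-12,-13,-1,1,3]; return 6

[-9,-7,-4,-8,-12,-13,-1,1,3]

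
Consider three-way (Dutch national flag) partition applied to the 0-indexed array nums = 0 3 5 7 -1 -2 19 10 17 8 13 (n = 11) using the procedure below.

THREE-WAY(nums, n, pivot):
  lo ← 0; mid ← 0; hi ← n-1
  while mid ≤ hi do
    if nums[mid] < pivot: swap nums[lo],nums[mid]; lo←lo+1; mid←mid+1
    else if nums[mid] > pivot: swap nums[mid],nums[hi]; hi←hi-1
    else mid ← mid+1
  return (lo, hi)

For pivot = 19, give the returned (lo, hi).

lo=0 mid=0 hi=10
0<19: swap(0,0), lo=1 mid=1 ⇒ 0 3 5 7 -1 -2 19 10 17 8 13
3<19: swap(1,1), lo=2 mid=2 ⇒ 0 3 5 7 -1 -2 19 10 17 8 13
5<19: swap(2,2), lo=3 mid=3 ⇒ 0 3 5 7 -1 -2 19 10 17 8 13
7<19: swap(3,3), lo=4 mid=4 ⇒ 0 3 5 7 -1 -2 19 10 17 8 13
-1<19: swap(4,4), lo=5 mid=5 ⇒ 0 3 5 7 -1 -2 19 10 17 8 13
-2<19: swap(5,5), lo=6 mid=6 ⇒ 0 3 5 7 -1 -2 19 10 17 8 13
19=19: mid=7
10<19: swap(6,7), lo=7 mid=8 ⇒ 0 3 5 7 -1 -2 10 19 17 8 13
17<19: swap(7,8), lo=8 mid=9 ⇒ 0 3 5 7 -1 -2 10 17 19 8 13
8<19: swap(8,9), lo=9 mid=10 ⇒ 0 3 5 7 -1 -2 10 17 8 19 13
13<19: swap(9,10), lo=10 mid=11 ⇒ 0 3 5 7 -1 -2 10 17 8 13 19
done. lo=10 hi=10; nums=0 3 5 7 -1 -2 10 17 8 13 19

(10, 10)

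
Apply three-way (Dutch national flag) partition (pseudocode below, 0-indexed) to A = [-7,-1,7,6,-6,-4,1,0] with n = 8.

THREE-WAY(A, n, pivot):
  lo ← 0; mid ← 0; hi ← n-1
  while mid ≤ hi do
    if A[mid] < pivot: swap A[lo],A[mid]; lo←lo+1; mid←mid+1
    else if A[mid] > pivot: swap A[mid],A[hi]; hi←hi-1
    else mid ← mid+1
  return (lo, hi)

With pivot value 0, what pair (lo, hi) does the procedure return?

(4, 4)

pivot = 0; lo=0, mid=0, hi=7
A[mid]=-7<0: swap A[0],A[0]; lo=1,mid=1 → [-7,-1,7,6,-6,-4,1,0]
A[mid]=-1<0: swap A[1],A[1]; lo=2,mid=2 → [-7,-1,7,6,-6,-4,1,0]
A[mid]=7>0: swap A[2],A[7]; hi=6 → [-7,-1,0,6,-6,-4,1,7]
A[mid]=0=0: mid=3
A[mid]=6>0: swap A[3],A[6]; hi=5 → [-7,-1,0,1,-6,-4,6,7]
A[mid]=1>0: swap A[3],A[5]; hi=4 → [-7,-1,0,-4,-6,1,6,7]
A[mid]=-4<0: swap A[2],A[3]; lo=3,mid=4 → [-7,-1,-4,0,-6,1,6,7]
A[mid]=-6<0: swap A[3],A[4]; lo=4,mid=5 → [-7,-1,-4,-6,0,1,6,7]
end: lo=4, hi=4; A = [-7,-1,-4,-6,0,1,6,7]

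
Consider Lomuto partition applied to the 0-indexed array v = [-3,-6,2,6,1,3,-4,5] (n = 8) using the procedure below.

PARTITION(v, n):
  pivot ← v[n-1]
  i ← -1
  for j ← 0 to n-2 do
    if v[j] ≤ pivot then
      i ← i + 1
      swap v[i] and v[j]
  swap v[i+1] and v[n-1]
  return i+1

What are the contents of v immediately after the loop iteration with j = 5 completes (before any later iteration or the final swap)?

[-3,-6,2,1,3,6,-4,5]

pivot=5, i=-1
j=0: -3≤5, i=0, swap(0,0) ⇒ [-3,-6,2,6,1,3,-4,5]
j=1: -6≤5, i=1, swap(1,1) ⇒ [-3,-6,2,6,1,3,-4,5]
j=2: 2≤5, i=2, swap(2,2) ⇒ [-3,-6,2,6,1,3,-4,5]
j=3: 6>5, skip
j=4: 1≤5, i=3, swap(3,4) ⇒ [-3,-6,2,1,6,3,-4,5]
j=5: 3≤5, i=4, swap(4,5) ⇒ [-3,-6,2,1,3,6,-4,5]
(after j=5) v = [-3,-6,2,1,3,6,-4,5]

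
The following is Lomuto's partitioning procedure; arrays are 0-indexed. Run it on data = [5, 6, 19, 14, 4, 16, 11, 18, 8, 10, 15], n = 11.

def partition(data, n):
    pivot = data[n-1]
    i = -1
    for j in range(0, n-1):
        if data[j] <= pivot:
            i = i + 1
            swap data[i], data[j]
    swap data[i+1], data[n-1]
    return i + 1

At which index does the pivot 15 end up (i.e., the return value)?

pivot=15, i=-1
j=0: 5≤15, i=0, swap(0,0) ⇒ [5, 6, 19, 14, 4, 16, 11, 18, 8, 10, 15]
j=1: 6≤15, i=1, swap(1,1) ⇒ [5, 6, 19, 14, 4, 16, 11, 18, 8, 10, 15]
j=2: 19>15, skip
j=3: 14≤15, i=2, swap(2,3) ⇒ [5, 6, 14, 19, 4, 16, 11, 18, 8, 10, 15]
j=4: 4≤15, i=3, swap(3,4) ⇒ [5, 6, 14, 4, 19, 16, 11, 18, 8, 10, 15]
j=5: 16>15, skip
j=6: 11≤15, i=4, swap(4,6) ⇒ [5, 6, 14, 4, 11, 16, 19, 18, 8, 10, 15]
j=7: 18>15, skip
j=8: 8≤15, i=5, swap(5,8) ⇒ [5, 6, 14, 4, 11, 8, 19, 18, 16, 10, 15]
j=9: 10≤15, i=6, swap(6,9) ⇒ [5, 6, 14, 4, 11, 8, 10, 18, 16, 19, 15]
swap(7,10) ⇒ [5, 6, 14, 4, 11, 8, 10, 15, 16, 19, 18]; return 7

7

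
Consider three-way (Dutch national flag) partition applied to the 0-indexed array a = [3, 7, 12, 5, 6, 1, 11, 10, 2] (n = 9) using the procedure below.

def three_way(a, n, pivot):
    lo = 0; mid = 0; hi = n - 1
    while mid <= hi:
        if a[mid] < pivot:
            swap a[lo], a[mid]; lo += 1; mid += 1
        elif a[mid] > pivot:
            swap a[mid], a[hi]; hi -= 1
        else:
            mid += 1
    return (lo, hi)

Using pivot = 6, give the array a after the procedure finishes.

lo=0 mid=0 hi=8
3<6: swap(0,0), lo=1 mid=1 ⇒ [3, 7, 12, 5, 6, 1, 11, 10, 2]
7>6: swap(1,8), hi=7 ⇒ [3, 2, 12, 5, 6, 1, 11, 10, 7]
2<6: swap(1,1), lo=2 mid=2 ⇒ [3, 2, 12, 5, 6, 1, 11, 10, 7]
12>6: swap(2,7), hi=6 ⇒ [3, 2, 10, 5, 6, 1, 11, 12, 7]
10>6: swap(2,6), hi=5 ⇒ [3, 2, 11, 5, 6, 1, 10, 12, 7]
11>6: swap(2,5), hi=4 ⇒ [3, 2, 1, 5, 6, 11, 10, 12, 7]
1<6: swap(2,2), lo=3 mid=3 ⇒ [3, 2, 1, 5, 6, 11, 10, 12, 7]
5<6: swap(3,3), lo=4 mid=4 ⇒ [3, 2, 1, 5, 6, 11, 10, 12, 7]
6=6: mid=5
done. lo=4 hi=4; a=[3, 2, 1, 5, 6, 11, 10, 12, 7]

[3, 2, 1, 5, 6, 11, 10, 12, 7]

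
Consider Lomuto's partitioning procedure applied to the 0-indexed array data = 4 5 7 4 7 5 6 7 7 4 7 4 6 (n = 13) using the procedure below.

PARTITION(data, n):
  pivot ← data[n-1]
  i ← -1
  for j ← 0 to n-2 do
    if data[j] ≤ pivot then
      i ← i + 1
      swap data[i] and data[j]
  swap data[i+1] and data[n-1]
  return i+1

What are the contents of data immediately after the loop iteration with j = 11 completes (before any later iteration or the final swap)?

4 5 4 5 6 4 4 7 7 7 7 7 6

pivot = data[12] = 6; i = -1
j=0: data[0]=4 ≤ 6 → i=0, swap data[0],data[0] (no change) → 4 5 7 4 7 5 6 7 7 4 7 4 6
j=1: data[1]=5 ≤ 6 → i=1, swap data[1],data[1] (no change) → 4 5 7 4 7 5 6 7 7 4 7 4 6
j=2: data[2]=7 > 6 → no swap
j=3: data[3]=4 ≤ 6 → i=2, swap data[2],data[3] → 4 5 4 7 7 5 6 7 7 4 7 4 6
j=4: data[4]=7 > 6 → no swap
j=5: data[5]=5 ≤ 6 → i=3, swap data[3],data[5] → 4 5 4 5 7 7 6 7 7 4 7 4 6
j=6: data[6]=6 ≤ 6 → i=4, swap data[4],data[6] → 4 5 4 5 6 7 7 7 7 4 7 4 6
j=7: data[7]=7 > 6 → no swap
j=8: data[8]=7 > 6 → no swap
j=9: data[9]=4 ≤ 6 → i=5, swap data[5],data[9] → 4 5 4 5 6 4 7 7 7 7 7 4 6
j=10: data[10]=7 > 6 → no swap
j=11: data[11]=4 ≤ 6 → i=6, swap data[6],data[11] → 4 5 4 5 6 4 4 7 7 7 7 7 6
(after j=11) data = 4 5 4 5 6 4 4 7 7 7 7 7 6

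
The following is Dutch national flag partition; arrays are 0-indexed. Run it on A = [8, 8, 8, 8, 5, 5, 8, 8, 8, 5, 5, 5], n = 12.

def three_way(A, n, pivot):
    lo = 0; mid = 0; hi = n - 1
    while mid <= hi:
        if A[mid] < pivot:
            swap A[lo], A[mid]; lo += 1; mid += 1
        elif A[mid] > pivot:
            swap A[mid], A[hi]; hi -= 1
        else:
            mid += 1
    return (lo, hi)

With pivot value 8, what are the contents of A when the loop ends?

lo=0 mid=0 hi=11
8=8: mid=1
8=8: mid=2
8=8: mid=3
8=8: mid=4
5<8: swap(0,4), lo=1 mid=5 ⇒ [5, 8, 8, 8, 8, 5, 8, 8, 8, 5, 5, 5]
5<8: swap(1,5), lo=2 mid=6 ⇒ [5, 5, 8, 8, 8, 8, 8, 8, 8, 5, 5, 5]
8=8: mid=7
8=8: mid=8
8=8: mid=9
5<8: swap(2,9), lo=3 mid=10 ⇒ [5, 5, 5, 8, 8, 8, 8, 8, 8, 8, 5, 5]
5<8: swap(3,10), lo=4 mid=11 ⇒ [5, 5, 5, 5, 8, 8, 8, 8, 8, 8, 8, 5]
5<8: swap(4,11), lo=5 mid=12 ⇒ [5, 5, 5, 5, 5, 8, 8, 8, 8, 8, 8, 8]
done. lo=5 hi=11; A=[5, 5, 5, 5, 5, 8, 8, 8, 8, 8, 8, 8]

[5, 5, 5, 5, 5, 8, 8, 8, 8, 8, 8, 8]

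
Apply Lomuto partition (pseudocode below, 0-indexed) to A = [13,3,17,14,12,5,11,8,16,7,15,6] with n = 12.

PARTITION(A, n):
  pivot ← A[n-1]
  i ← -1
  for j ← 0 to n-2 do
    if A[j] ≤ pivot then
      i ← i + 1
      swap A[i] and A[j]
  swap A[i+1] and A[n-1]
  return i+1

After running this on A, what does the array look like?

[3,5,6,14,12,13,11,8,16,7,15,17]

pivot=6, i=-1
j=0: 13>6, skip
j=1: 3≤6, i=0, swap(0,1) ⇒ [3,13,17,14,12,5,11,8,16,7,15,6]
j=2: 17>6, skip
j=3: 14>6, skip
j=4: 12>6, skip
j=5: 5≤6, i=1, swap(1,5) ⇒ [3,5,17,14,12,13,11,8,16,7,15,6]
j=6: 11>6, skip
j=7: 8>6, skip
j=8: 16>6, skip
j=9: 7>6, skip
j=10: 15>6, skip
swap(2,11) ⇒ [3,5,6,14,12,13,11,8,16,7,15,17]; return 2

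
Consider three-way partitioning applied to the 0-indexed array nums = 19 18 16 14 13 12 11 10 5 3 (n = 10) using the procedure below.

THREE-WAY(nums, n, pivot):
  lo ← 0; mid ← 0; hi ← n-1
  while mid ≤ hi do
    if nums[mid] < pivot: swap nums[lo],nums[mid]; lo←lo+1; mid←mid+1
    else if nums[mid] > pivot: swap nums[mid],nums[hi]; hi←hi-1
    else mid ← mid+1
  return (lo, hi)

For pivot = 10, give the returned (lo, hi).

(2, 2)

lo=0 mid=0 hi=9
19>10: swap(0,9), hi=8 ⇒ 3 18 16 14 13 12 11 10 5 19
3<10: swap(0,0), lo=1 mid=1 ⇒ 3 18 16 14 13 12 11 10 5 19
18>10: swap(1,8), hi=7 ⇒ 3 5 16 14 13 12 11 10 18 19
5<10: swap(1,1), lo=2 mid=2 ⇒ 3 5 16 14 13 12 11 10 18 19
16>10: swap(2,7), hi=6 ⇒ 3 5 10 14 13 12 11 16 18 19
10=10: mid=3
14>10: swap(3,6), hi=5 ⇒ 3 5 10 11 13 12 14 16 18 19
11>10: swap(3,5), hi=4 ⇒ 3 5 10 12 13 11 14 16 18 19
12>10: swap(3,4), hi=3 ⇒ 3 5 10 13 12 11 14 16 18 19
13>10: swap(3,3), hi=2 ⇒ 3 5 10 13 12 11 14 16 18 19
done. lo=2 hi=2; nums=3 5 10 13 12 11 14 16 18 19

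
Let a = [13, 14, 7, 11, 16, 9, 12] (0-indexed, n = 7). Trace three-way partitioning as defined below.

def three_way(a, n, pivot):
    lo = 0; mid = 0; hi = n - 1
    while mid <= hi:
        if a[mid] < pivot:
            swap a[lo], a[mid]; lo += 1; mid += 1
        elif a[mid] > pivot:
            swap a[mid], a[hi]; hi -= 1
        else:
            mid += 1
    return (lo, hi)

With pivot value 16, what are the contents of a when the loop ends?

lo=0 mid=0 hi=6
13<16: swap(0,0), lo=1 mid=1 ⇒ [13, 14, 7, 11, 16, 9, 12]
14<16: swap(1,1), lo=2 mid=2 ⇒ [13, 14, 7, 11, 16, 9, 12]
7<16: swap(2,2), lo=3 mid=3 ⇒ [13, 14, 7, 11, 16, 9, 12]
11<16: swap(3,3), lo=4 mid=4 ⇒ [13, 14, 7, 11, 16, 9, 12]
16=16: mid=5
9<16: swap(4,5), lo=5 mid=6 ⇒ [13, 14, 7, 11, 9, 16, 12]
12<16: swap(5,6), lo=6 mid=7 ⇒ [13, 14, 7, 11, 9, 12, 16]
done. lo=6 hi=6; a=[13, 14, 7, 11, 9, 12, 16]

[13, 14, 7, 11, 9, 12, 16]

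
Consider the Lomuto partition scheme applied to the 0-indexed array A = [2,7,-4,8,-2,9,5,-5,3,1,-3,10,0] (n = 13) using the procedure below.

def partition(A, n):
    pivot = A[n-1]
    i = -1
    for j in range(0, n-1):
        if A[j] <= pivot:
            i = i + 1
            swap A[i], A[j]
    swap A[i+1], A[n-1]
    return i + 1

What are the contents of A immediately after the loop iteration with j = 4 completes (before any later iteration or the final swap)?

pivot=0, i=-1
j=0: 2>0, skip
j=1: 7>0, skip
j=2: -4≤0, i=0, swap(0,2) ⇒ [-4,7,2,8,-2,9,5,-5,3,1,-3,10,0]
j=3: 8>0, skip
j=4: -2≤0, i=1, swap(1,4) ⇒ [-4,-2,2,8,7,9,5,-5,3,1,-3,10,0]
(after j=4) A = [-4,-2,2,8,7,9,5,-5,3,1,-3,10,0]

[-4,-2,2,8,7,9,5,-5,3,1,-3,10,0]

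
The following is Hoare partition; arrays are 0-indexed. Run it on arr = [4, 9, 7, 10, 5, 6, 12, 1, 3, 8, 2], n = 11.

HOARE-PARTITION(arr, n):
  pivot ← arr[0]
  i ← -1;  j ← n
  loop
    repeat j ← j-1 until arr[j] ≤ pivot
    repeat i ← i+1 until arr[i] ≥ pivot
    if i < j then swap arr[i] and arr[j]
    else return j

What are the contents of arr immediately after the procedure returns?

[2, 3, 1, 10, 5, 6, 12, 7, 9, 8, 4]

pivot = arr[0] = 4; i = -1, j = 11
j→10 (arr[10]=2≤4), i→0 (arr[0]=4≥4); i<j, swap → [2, 9, 7, 10, 5, 6, 12, 1, 3, 8, 4]
j→8 (arr[8]=3≤4), i→1 (arr[1]=9≥4); i<j, swap → [2, 3, 7, 10, 5, 6, 12, 1, 9, 8, 4]
j→7 (arr[7]=1≤4), i→2 (arr[2]=7≥4); i<j, swap → [2, 3, 1, 10, 5, 6, 12, 7, 9, 8, 4]
j→2, i→3; i≥j, return j=2. arr = [2, 3, 1, 10, 5, 6, 12, 7, 9, 8, 4]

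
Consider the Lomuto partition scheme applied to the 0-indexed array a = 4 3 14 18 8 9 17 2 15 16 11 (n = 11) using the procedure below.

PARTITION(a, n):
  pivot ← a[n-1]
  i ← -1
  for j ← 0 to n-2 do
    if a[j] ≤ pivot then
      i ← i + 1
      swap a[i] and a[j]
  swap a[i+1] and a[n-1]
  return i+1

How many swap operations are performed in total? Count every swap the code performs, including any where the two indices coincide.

pivot=11, i=-1
j=0: 4≤11, i=0, swap(0,0) ⇒ 4 3 14 18 8 9 17 2 15 16 11
j=1: 3≤11, i=1, swap(1,1) ⇒ 4 3 14 18 8 9 17 2 15 16 11
j=2: 14>11, skip
j=3: 18>11, skip
j=4: 8≤11, i=2, swap(2,4) ⇒ 4 3 8 18 14 9 17 2 15 16 11
j=5: 9≤11, i=3, swap(3,5) ⇒ 4 3 8 9 14 18 17 2 15 16 11
j=6: 17>11, skip
j=7: 2≤11, i=4, swap(4,7) ⇒ 4 3 8 9 2 18 17 14 15 16 11
j=8: 15>11, skip
j=9: 16>11, skip
swap(5,10) ⇒ 4 3 8 9 2 11 17 14 15 16 18; return 5

6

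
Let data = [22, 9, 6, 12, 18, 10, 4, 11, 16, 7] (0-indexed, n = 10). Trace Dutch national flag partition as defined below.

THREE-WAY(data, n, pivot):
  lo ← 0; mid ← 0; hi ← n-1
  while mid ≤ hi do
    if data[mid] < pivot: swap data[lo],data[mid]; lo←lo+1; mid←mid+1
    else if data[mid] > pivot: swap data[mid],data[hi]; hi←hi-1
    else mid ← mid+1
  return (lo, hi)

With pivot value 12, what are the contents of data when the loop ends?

[7, 9, 6, 11, 10, 4, 12, 16, 18, 22]

pivot = 12; lo=0, mid=0, hi=9
data[mid]=22>12: swap data[0],data[9]; hi=8 → [7, 9, 6, 12, 18, 10, 4, 11, 16, 22]
data[mid]=7<12: swap data[0],data[0]; lo=1,mid=1 → [7, 9, 6, 12, 18, 10, 4, 11, 16, 22]
data[mid]=9<12: swap data[1],data[1]; lo=2,mid=2 → [7, 9, 6, 12, 18, 10, 4, 11, 16, 22]
data[mid]=6<12: swap data[2],data[2]; lo=3,mid=3 → [7, 9, 6, 12, 18, 10, 4, 11, 16, 22]
data[mid]=12=12: mid=4
data[mid]=18>12: swap data[4],data[8]; hi=7 → [7, 9, 6, 12, 16, 10, 4, 11, 18, 22]
data[mid]=16>12: swap data[4],data[7]; hi=6 → [7, 9, 6, 12, 11, 10, 4, 16, 18, 22]
data[mid]=11<12: swap data[3],data[4]; lo=4,mid=5 → [7, 9, 6, 11, 12, 10, 4, 16, 18, 22]
data[mid]=10<12: swap data[4],data[5]; lo=5,mid=6 → [7, 9, 6, 11, 10, 12, 4, 16, 18, 22]
data[mid]=4<12: swap data[5],data[6]; lo=6,mid=7 → [7, 9, 6, 11, 10, 4, 12, 16, 18, 22]
end: lo=6, hi=6; data = [7, 9, 6, 11, 10, 4, 12, 16, 18, 22]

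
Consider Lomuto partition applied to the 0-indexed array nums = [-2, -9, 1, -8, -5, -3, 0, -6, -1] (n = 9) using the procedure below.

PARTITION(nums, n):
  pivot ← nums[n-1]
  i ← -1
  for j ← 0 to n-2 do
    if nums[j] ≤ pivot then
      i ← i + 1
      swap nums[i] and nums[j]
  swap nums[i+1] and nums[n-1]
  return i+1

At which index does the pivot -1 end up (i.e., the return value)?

6

pivot=-1, i=-1
j=0: -2≤-1, i=0, swap(0,0) ⇒ [-2, -9, 1, -8, -5, -3, 0, -6, -1]
j=1: -9≤-1, i=1, swap(1,1) ⇒ [-2, -9, 1, -8, -5, -3, 0, -6, -1]
j=2: 1>-1, skip
j=3: -8≤-1, i=2, swap(2,3) ⇒ [-2, -9, -8, 1, -5, -3, 0, -6, -1]
j=4: -5≤-1, i=3, swap(3,4) ⇒ [-2, -9, -8, -5, 1, -3, 0, -6, -1]
j=5: -3≤-1, i=4, swap(4,5) ⇒ [-2, -9, -8, -5, -3, 1, 0, -6, -1]
j=6: 0>-1, skip
j=7: -6≤-1, i=5, swap(5,7) ⇒ [-2, -9, -8, -5, -3, -6, 0, 1, -1]
swap(6,8) ⇒ [-2, -9, -8, -5, -3, -6, -1, 1, 0]; return 6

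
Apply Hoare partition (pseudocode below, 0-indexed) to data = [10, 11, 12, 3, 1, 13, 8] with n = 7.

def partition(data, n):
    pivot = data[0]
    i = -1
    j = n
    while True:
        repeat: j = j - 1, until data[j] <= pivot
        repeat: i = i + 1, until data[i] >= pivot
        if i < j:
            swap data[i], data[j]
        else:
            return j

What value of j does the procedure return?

2

pivot=10
j stops at 6 (8), i stops at 0 (10); swap ⇒ [8, 11, 12, 3, 1, 13, 10]
j stops at 4 (1), i stops at 1 (11); swap ⇒ [8, 1, 12, 3, 11, 13, 10]
j stops at 3 (3), i stops at 2 (12); swap ⇒ [8, 1, 3, 12, 11, 13, 10]
j stops at 2, i stops at 3; i≥j ⇒ return 2. data=[8, 1, 3, 12, 11, 13, 10]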